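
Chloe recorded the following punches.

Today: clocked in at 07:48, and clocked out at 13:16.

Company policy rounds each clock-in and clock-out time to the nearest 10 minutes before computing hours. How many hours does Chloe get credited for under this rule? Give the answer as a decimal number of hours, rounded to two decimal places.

5.50 hours

Today: in 07:48→07:50, out 13:16→13:20; 5 h 30 min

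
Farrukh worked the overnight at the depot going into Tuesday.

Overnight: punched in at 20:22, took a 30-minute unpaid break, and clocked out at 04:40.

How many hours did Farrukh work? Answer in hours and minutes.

Overnight: 20:22 → midnight = 3 h 38 min; midnight → 04:40 = 4 h 40 min; span 8 h 18 min; less 30 min break → 7 h 48 min

7 h 48 min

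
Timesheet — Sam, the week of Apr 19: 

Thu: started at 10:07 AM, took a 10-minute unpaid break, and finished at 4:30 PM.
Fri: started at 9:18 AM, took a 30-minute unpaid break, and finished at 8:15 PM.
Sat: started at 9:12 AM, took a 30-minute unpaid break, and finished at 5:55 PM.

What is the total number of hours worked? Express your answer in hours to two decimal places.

24.88 hours

Thu: 10:07 AM–4:30 PM = 6 h 23 min; less 10 min break → 6 h 13 min
Fri: 9:18 AM–8:15 PM = 10 h 57 min; less 30 min break → 10 h 27 min
Sat: 9:12 AM–5:55 PM = 8 h 43 min; less 30 min break → 8 h 13 min
Total: 6 h 13 min + 10 h 27 min + 8 h 13 min = 24 h 53 min.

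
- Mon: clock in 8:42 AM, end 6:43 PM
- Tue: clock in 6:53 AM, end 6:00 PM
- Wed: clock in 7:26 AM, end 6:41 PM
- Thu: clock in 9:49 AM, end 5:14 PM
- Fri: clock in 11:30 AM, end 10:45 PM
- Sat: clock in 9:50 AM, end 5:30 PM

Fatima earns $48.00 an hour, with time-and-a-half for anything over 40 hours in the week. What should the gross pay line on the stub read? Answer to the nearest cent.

$3267.60

Mon: 8:42 AM–6:43 PM = 10 h 1 min
Tue: 6:53 AM–6:00 PM = 11 h 7 min
Wed: 7:26 AM–6:41 PM = 11 h 15 min
Thu: 9:49 AM–5:14 PM = 7 h 25 min
Fri: 11:30 AM–10:45 PM = 11 h 15 min
Sat: 9:50 AM–5:30 PM = 7 h 40 min
Total worked: 58 h 43 min = 3523 min.
Regular 40 h 0 min = 2400 min at $48.00/h; overtime 18 h 43 min = 1123 min at $72.00/h.
Pay = (2400 × $48.00 + 1123 × $72.00) ÷ 60 = $3267.60.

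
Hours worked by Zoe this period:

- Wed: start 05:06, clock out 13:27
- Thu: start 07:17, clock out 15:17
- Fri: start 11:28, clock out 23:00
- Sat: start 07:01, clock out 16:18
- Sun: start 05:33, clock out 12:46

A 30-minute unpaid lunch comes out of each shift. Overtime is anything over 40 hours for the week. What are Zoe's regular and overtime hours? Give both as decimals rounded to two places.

Regular 40.00 hours, overtime 1.88 hours

Wed: 05:06–13:27 = 8 h 21 min; less 30 min break → 7 h 51 min
Thu: 07:17–15:17 = 8 h 0 min; less 30 min break → 7 h 30 min
Fri: 11:28–23:00 = 11 h 32 min; less 30 min break → 11 h 2 min
Sat: 07:01–16:18 = 9 h 17 min; less 30 min break → 8 h 47 min
Sun: 05:33–12:46 = 7 h 13 min; less 30 min break → 6 h 43 min
Total worked: 41 h 53 min = 41.88 h.
Threshold 40 h → overtime 1 h 53 min, regular 40 h 0 min.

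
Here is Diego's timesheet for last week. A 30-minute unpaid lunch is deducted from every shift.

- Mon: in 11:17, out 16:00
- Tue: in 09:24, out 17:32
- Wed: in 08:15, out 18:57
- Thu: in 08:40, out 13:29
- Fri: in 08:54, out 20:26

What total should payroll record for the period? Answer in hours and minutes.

Mon: 11:17–16:00 = 4 h 43 min; less 30 min break → 4 h 13 min
Tue: 09:24–17:32 = 8 h 8 min; less 30 min break → 7 h 38 min
Wed: 08:15–18:57 = 10 h 42 min; less 30 min break → 10 h 12 min
Thu: 08:40–13:29 = 4 h 49 min; less 30 min break → 4 h 19 min
Fri: 08:54–20:26 = 11 h 32 min; less 30 min break → 11 h 2 min
Total: 4 h 13 min + 7 h 38 min + 10 h 12 min + 4 h 19 min + 11 h 2 min = 37 h 24 min.

37 h 24 min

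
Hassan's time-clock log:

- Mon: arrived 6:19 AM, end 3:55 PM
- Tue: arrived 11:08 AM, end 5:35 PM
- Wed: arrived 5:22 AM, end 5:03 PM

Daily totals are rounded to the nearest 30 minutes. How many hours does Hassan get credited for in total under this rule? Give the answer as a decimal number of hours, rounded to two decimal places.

Mon: 6:19 AM–3:55 PM = 9 h 36 min → rounds to 9 h 30 min
Tue: 11:08 AM–5:35 PM = 6 h 27 min → rounds to 6 h 30 min
Wed: 5:22 AM–5:03 PM = 11 h 41 min → rounds to 11 h 30 min
Total credited: 27 h 30 min.

27.50 hours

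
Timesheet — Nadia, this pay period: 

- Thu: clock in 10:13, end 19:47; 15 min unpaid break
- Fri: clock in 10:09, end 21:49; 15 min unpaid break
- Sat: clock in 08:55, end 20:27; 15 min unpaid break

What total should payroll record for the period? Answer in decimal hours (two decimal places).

Thu: 10:13–19:47 = 9 h 34 min; less 15 min break → 9 h 19 min
Fri: 10:09–21:49 = 11 h 40 min; less 15 min break → 11 h 25 min
Sat: 08:55–20:27 = 11 h 32 min; less 15 min break → 11 h 17 min
Total: 9 h 19 min + 11 h 25 min + 11 h 17 min = 32 h 1 min.

32.02 hours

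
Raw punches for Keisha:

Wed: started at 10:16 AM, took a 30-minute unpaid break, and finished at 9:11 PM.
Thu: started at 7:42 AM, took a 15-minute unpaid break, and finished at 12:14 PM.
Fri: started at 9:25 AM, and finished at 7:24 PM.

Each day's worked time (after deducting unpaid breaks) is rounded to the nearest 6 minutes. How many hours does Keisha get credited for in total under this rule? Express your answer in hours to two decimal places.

24.70 hours

Wed: 10:16 AM–9:11 PM = 10 h 55 min − 30 min = 10 h 25 min → rounds to 10 h 24 min
Thu: 7:42 AM–12:14 PM = 4 h 32 min − 15 min = 4 h 17 min → rounds to 4 h 18 min
Fri: 9:25 AM–7:24 PM = 9 h 59 min → rounds to 10 h 0 min
Total credited: 24 h 42 min.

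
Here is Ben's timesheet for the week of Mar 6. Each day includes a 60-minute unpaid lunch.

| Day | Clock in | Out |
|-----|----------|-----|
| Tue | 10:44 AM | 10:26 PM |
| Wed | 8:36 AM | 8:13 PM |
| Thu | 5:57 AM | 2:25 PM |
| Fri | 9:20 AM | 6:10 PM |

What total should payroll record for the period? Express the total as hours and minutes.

Tue: 10:44 AM–10:26 PM = 11 h 42 min; less 60 min break → 10 h 42 min
Wed: 8:36 AM–8:13 PM = 11 h 37 min; less 60 min break → 10 h 37 min
Thu: 5:57 AM–2:25 PM = 8 h 28 min; less 60 min break → 7 h 28 min
Fri: 9:20 AM–6:10 PM = 8 h 50 min; less 60 min break → 7 h 50 min
Total: 10 h 42 min + 10 h 37 min + 7 h 28 min + 7 h 50 min = 36 h 37 min.

36 h 37 min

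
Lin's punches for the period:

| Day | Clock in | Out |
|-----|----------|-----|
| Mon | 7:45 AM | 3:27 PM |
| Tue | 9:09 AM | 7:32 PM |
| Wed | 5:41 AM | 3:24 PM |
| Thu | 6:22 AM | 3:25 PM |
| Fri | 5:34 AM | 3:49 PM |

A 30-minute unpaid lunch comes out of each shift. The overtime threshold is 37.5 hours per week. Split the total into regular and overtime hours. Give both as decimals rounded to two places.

Mon: 7:45 AM–3:27 PM = 7 h 42 min; less 30 min break → 7 h 12 min
Tue: 9:09 AM–7:32 PM = 10 h 23 min; less 30 min break → 9 h 53 min
Wed: 5:41 AM–3:24 PM = 9 h 43 min; less 30 min break → 9 h 13 min
Thu: 6:22 AM–3:25 PM = 9 h 3 min; less 30 min break → 8 h 33 min
Fri: 5:34 AM–3:49 PM = 10 h 15 min; less 30 min break → 9 h 45 min
Total worked: 44 h 36 min = 44.60 h.
Threshold 37.5 h → overtime 7 h 6 min, regular 37 h 30 min.

Regular 37.50 hours, overtime 7.10 hours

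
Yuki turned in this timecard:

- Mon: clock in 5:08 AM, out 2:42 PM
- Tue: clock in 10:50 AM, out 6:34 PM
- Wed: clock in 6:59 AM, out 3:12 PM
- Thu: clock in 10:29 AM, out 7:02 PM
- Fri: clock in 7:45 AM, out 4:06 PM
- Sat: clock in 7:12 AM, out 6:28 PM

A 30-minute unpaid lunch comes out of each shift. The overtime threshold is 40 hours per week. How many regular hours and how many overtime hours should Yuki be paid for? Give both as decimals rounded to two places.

Regular 40.00 hours, overtime 10.68 hours

Mon: 5:08 AM–2:42 PM = 9 h 34 min; less 30 min break → 9 h 4 min
Tue: 10:50 AM–6:34 PM = 7 h 44 min; less 30 min break → 7 h 14 min
Wed: 6:59 AM–3:12 PM = 8 h 13 min; less 30 min break → 7 h 43 min
Thu: 10:29 AM–7:02 PM = 8 h 33 min; less 30 min break → 8 h 3 min
Fri: 7:45 AM–4:06 PM = 8 h 21 min; less 30 min break → 7 h 51 min
Sat: 7:12 AM–6:28 PM = 11 h 16 min; less 30 min break → 10 h 46 min
Total worked: 50 h 41 min = 50.68 h.
Threshold 40 h → overtime 10 h 41 min, regular 40 h 0 min.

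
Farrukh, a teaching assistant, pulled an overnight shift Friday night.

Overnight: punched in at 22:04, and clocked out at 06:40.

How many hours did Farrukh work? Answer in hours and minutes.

Overnight: 22:04 → midnight = 1 h 56 min; midnight → 06:40 = 6 h 40 min; span 8 h 36 min

8 h 36 min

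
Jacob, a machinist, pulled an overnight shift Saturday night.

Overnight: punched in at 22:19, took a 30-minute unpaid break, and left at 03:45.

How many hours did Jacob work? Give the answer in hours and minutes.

4 h 56 min

Overnight: 22:19 → midnight = 1 h 41 min; midnight → 03:45 = 3 h 45 min; span 5 h 26 min; less 30 min break → 4 h 56 min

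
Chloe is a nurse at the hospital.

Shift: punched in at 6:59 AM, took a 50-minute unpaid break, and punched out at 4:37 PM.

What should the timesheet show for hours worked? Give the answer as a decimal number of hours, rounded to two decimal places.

8.80 hours

Shift: 6:59 AM–4:37 PM = 9 h 38 min; less 50 min break → 8 h 48 min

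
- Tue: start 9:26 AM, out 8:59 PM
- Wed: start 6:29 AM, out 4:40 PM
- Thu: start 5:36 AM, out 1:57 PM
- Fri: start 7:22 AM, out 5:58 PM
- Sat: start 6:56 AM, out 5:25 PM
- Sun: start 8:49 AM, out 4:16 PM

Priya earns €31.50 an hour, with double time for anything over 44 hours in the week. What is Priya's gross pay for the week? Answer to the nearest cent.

Tue: 9:26 AM–8:59 PM = 11 h 33 min
Wed: 6:29 AM–4:40 PM = 10 h 11 min
Thu: 5:36 AM–1:57 PM = 8 h 21 min
Fri: 7:22 AM–5:58 PM = 10 h 36 min
Sat: 6:56 AM–5:25 PM = 10 h 29 min
Sun: 8:49 AM–4:16 PM = 7 h 27 min
Total worked: 58 h 37 min = 3517 min.
Regular 44 h 0 min = 2640 min at €31.50/h; overtime 14 h 37 min = 877 min at €63.00/h.
Pay = (2640 × €31.50 + 877 × €63.00) ÷ 60 = €2306.85.

€2306.85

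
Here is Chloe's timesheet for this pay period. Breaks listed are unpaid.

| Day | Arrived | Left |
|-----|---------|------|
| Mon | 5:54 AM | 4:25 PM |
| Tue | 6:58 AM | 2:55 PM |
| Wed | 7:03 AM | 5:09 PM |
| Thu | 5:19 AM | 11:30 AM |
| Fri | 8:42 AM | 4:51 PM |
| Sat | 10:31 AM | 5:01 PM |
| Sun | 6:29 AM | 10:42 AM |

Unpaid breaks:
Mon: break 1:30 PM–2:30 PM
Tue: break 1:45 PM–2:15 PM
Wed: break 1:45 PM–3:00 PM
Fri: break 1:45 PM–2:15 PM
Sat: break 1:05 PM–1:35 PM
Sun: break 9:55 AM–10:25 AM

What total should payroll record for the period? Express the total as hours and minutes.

49 h 22 min

Mon: 5:54 AM–4:25 PM = 10 h 31 min; less 60 min break → 9 h 31 min
Tue: 6:58 AM–2:55 PM = 7 h 57 min; less 30 min break → 7 h 27 min
Wed: 7:03 AM–5:09 PM = 10 h 6 min; less 75 min break → 8 h 51 min
Thu: 5:19 AM–11:30 AM = 6 h 11 min
Fri: 8:42 AM–4:51 PM = 8 h 9 min; less 30 min break → 7 h 39 min
Sat: 10:31 AM–5:01 PM = 6 h 30 min; less 30 min break → 6 h 0 min
Sun: 6:29 AM–10:42 AM = 4 h 13 min; less 30 min break → 3 h 43 min
Total: 9 h 31 min + 7 h 27 min + 8 h 51 min + 6 h 11 min + 7 h 39 min + 6 h 0 min + 3 h 43 min = 49 h 22 min.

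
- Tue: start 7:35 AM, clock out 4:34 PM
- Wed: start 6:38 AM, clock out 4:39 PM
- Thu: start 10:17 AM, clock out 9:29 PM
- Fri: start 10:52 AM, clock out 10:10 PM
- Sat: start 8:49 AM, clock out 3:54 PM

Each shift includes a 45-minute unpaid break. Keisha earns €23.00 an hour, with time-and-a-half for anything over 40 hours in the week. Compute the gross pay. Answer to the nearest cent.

€1086.75

Tue: 7:35 AM–4:34 PM = 8 h 59 min; less 45 min break → 8 h 14 min
Wed: 6:38 AM–4:39 PM = 10 h 1 min; less 45 min break → 9 h 16 min
Thu: 10:17 AM–9:29 PM = 11 h 12 min; less 45 min break → 10 h 27 min
Fri: 10:52 AM–10:10 PM = 11 h 18 min; less 45 min break → 10 h 33 min
Sat: 8:49 AM–3:54 PM = 7 h 5 min; less 45 min break → 6 h 20 min
Total worked: 44 h 50 min = 2690 min.
Regular 40 h 0 min = 2400 min at €23.00/h; overtime 4 h 50 min = 290 min at €34.50/h.
Pay = (2400 × €23.00 + 290 × €34.50) ÷ 60 = €1086.75.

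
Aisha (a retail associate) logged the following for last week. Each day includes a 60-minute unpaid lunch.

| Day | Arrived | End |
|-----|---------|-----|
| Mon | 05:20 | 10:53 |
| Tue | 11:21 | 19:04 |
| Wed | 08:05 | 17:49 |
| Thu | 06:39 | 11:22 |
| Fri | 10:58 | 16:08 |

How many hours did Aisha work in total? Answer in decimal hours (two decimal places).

27.88 hours

Mon: 05:20–10:53 = 5 h 33 min; less 60 min break → 4 h 33 min
Tue: 11:21–19:04 = 7 h 43 min; less 60 min break → 6 h 43 min
Wed: 08:05–17:49 = 9 h 44 min; less 60 min break → 8 h 44 min
Thu: 06:39–11:22 = 4 h 43 min; less 60 min break → 3 h 43 min
Fri: 10:58–16:08 = 5 h 10 min; less 60 min break → 4 h 10 min
Total: 4 h 33 min + 6 h 43 min + 8 h 44 min + 3 h 43 min + 4 h 10 min = 27 h 53 min.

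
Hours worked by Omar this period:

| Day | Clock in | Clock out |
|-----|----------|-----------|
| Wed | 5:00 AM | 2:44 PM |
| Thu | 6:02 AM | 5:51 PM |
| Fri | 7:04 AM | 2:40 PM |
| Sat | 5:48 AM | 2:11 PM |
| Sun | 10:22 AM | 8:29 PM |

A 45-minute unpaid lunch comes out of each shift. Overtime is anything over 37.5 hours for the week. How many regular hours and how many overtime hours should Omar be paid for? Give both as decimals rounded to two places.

Regular 37.50 hours, overtime 6.40 hours

Wed: 5:00 AM–2:44 PM = 9 h 44 min; less 45 min break → 8 h 59 min
Thu: 6:02 AM–5:51 PM = 11 h 49 min; less 45 min break → 11 h 4 min
Fri: 7:04 AM–2:40 PM = 7 h 36 min; less 45 min break → 6 h 51 min
Sat: 5:48 AM–2:11 PM = 8 h 23 min; less 45 min break → 7 h 38 min
Sun: 10:22 AM–8:29 PM = 10 h 7 min; less 45 min break → 9 h 22 min
Total worked: 43 h 54 min = 43.90 h.
Threshold 37.5 h → overtime 6 h 24 min, regular 37 h 30 min.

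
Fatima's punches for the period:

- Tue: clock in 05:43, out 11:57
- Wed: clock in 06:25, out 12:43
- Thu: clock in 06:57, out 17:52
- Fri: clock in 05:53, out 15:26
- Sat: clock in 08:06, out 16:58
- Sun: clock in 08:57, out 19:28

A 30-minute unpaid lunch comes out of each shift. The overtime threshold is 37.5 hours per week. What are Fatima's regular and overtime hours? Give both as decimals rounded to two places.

Regular 37.50 hours, overtime 11.88 hours

Tue: 05:43–11:57 = 6 h 14 min; less 30 min break → 5 h 44 min
Wed: 06:25–12:43 = 6 h 18 min; less 30 min break → 5 h 48 min
Thu: 06:57–17:52 = 10 h 55 min; less 30 min break → 10 h 25 min
Fri: 05:53–15:26 = 9 h 33 min; less 30 min break → 9 h 3 min
Sat: 08:06–16:58 = 8 h 52 min; less 30 min break → 8 h 22 min
Sun: 08:57–19:28 = 10 h 31 min; less 30 min break → 10 h 1 min
Total worked: 49 h 23 min = 49.38 h.
Threshold 37.5 h → overtime 11 h 53 min, regular 37 h 30 min.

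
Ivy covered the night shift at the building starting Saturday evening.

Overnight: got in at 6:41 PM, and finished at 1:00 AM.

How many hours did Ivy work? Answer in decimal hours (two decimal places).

6.32 hours

Overnight: 6:41 PM → midnight = 5 h 19 min; midnight → 1:00 AM = 1 h 0 min; span 6 h 19 min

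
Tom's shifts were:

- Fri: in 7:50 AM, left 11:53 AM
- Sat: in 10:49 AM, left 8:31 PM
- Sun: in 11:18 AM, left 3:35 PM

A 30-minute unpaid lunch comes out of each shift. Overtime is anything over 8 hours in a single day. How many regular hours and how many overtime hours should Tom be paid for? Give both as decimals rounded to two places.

Regular 15.33 hours, overtime 1.20 hours

Fri: 7:50 AM–11:53 AM = 4 h 3 min; less 30 min break → 3 h 33 min
Sat: 10:49 AM–8:31 PM = 9 h 42 min; less 30 min break → 9 h 12 min
Sun: 11:18 AM–3:35 PM = 4 h 17 min; less 30 min break → 3 h 47 min
Fri reg 3 h 33 min / OT 0 h 0 min; Sat reg 8 h 0 min / OT 1 h 12 min; Sun reg 3 h 47 min / OT 0 h 0 min.
Totals: regular 15 h 20 min, overtime 1 h 12 min.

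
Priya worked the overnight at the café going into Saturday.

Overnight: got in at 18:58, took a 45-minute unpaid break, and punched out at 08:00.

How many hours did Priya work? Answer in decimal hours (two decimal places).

12.28 hours

Overnight: 18:58 → midnight = 5 h 2 min; midnight → 08:00 = 8 h 0 min; span 13 h 2 min; less 45 min break → 12 h 17 min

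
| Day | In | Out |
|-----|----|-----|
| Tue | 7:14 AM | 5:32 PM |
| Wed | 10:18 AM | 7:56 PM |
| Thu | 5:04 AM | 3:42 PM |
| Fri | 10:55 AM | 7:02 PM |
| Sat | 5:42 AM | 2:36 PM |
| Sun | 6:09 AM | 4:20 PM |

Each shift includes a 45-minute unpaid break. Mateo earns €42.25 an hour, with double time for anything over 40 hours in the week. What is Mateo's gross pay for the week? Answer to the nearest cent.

€2811.03

Tue: 7:14 AM–5:32 PM = 10 h 18 min; less 45 min break → 9 h 33 min
Wed: 10:18 AM–7:56 PM = 9 h 38 min; less 45 min break → 8 h 53 min
Thu: 5:04 AM–3:42 PM = 10 h 38 min; less 45 min break → 9 h 53 min
Fri: 10:55 AM–7:02 PM = 8 h 7 min; less 45 min break → 7 h 22 min
Sat: 5:42 AM–2:36 PM = 8 h 54 min; less 45 min break → 8 h 9 min
Sun: 6:09 AM–4:20 PM = 10 h 11 min; less 45 min break → 9 h 26 min
Total worked: 53 h 16 min = 3196 min.
Regular 40 h 0 min = 2400 min at €42.25/h; overtime 13 h 16 min = 796 min at €84.50/h.
Pay = (2400 × €42.25 + 796 × €84.50) ÷ 60 = €2811.03.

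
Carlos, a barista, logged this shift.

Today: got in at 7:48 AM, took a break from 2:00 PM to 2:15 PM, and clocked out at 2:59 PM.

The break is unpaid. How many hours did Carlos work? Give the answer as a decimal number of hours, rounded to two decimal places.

Today: 7:48 AM–2:59 PM = 7 h 11 min; less 15 min break → 6 h 56 min

6.93 hours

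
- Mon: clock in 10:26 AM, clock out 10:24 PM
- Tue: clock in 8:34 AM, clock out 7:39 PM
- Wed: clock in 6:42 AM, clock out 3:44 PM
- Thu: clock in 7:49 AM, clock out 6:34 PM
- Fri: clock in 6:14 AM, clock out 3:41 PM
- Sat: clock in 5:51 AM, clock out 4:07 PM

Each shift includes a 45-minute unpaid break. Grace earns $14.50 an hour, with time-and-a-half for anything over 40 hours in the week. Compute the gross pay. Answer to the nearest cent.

$972.59

Mon: 10:26 AM–10:24 PM = 11 h 58 min; less 45 min break → 11 h 13 min
Tue: 8:34 AM–7:39 PM = 11 h 5 min; less 45 min break → 10 h 20 min
Wed: 6:42 AM–3:44 PM = 9 h 2 min; less 45 min break → 8 h 17 min
Thu: 7:49 AM–6:34 PM = 10 h 45 min; less 45 min break → 10 h 0 min
Fri: 6:14 AM–3:41 PM = 9 h 27 min; less 45 min break → 8 h 42 min
Sat: 5:51 AM–4:07 PM = 10 h 16 min; less 45 min break → 9 h 31 min
Total worked: 58 h 3 min = 3483 min.
Regular 40 h 0 min = 2400 min at $14.50/h; overtime 18 h 3 min = 1083 min at $21.75/h.
Pay = (2400 × $14.50 + 1083 × $21.75) ÷ 60 = $972.59.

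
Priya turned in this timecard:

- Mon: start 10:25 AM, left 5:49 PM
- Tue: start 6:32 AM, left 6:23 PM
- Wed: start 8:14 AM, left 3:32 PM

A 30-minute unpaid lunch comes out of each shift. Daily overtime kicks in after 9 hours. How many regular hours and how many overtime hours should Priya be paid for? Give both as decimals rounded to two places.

Regular 22.70 hours, overtime 2.35 hours

Mon: 10:25 AM–5:49 PM = 7 h 24 min; less 30 min break → 6 h 54 min
Tue: 6:32 AM–6:23 PM = 11 h 51 min; less 30 min break → 11 h 21 min
Wed: 8:14 AM–3:32 PM = 7 h 18 min; less 30 min break → 6 h 48 min
Mon reg 6 h 54 min / OT 0 h 0 min; Tue reg 9 h 0 min / OT 2 h 21 min; Wed reg 6 h 48 min / OT 0 h 0 min.
Totals: regular 22 h 42 min, overtime 2 h 21 min.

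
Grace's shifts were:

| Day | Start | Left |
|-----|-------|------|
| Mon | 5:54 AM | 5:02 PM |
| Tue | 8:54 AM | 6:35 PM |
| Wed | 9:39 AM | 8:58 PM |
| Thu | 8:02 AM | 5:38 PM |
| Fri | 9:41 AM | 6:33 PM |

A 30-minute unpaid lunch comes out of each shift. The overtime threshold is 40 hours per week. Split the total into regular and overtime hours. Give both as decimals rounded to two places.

Mon: 5:54 AM–5:02 PM = 11 h 8 min; less 30 min break → 10 h 38 min
Tue: 8:54 AM–6:35 PM = 9 h 41 min; less 30 min break → 9 h 11 min
Wed: 9:39 AM–8:58 PM = 11 h 19 min; less 30 min break → 10 h 49 min
Thu: 8:02 AM–5:38 PM = 9 h 36 min; less 30 min break → 9 h 6 min
Fri: 9:41 AM–6:33 PM = 8 h 52 min; less 30 min break → 8 h 22 min
Total worked: 48 h 6 min = 48.10 h.
Threshold 40 h → overtime 8 h 6 min, regular 40 h 0 min.

Regular 40.00 hours, overtime 8.10 hours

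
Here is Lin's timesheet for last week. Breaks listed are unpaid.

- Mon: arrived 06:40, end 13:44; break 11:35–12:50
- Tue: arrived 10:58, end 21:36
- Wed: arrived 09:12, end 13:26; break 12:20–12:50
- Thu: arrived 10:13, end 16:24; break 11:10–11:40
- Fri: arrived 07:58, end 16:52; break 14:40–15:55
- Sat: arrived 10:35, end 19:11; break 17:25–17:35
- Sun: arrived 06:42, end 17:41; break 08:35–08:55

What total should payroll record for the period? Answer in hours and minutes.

52 h 36 min

Mon: 06:40–13:44 = 7 h 4 min; less 75 min break → 5 h 49 min
Tue: 10:58–21:36 = 10 h 38 min
Wed: 09:12–13:26 = 4 h 14 min; less 30 min break → 3 h 44 min
Thu: 10:13–16:24 = 6 h 11 min; less 30 min break → 5 h 41 min
Fri: 07:58–16:52 = 8 h 54 min; less 75 min break → 7 h 39 min
Sat: 10:35–19:11 = 8 h 36 min; less 10 min break → 8 h 26 min
Sun: 06:42–17:41 = 10 h 59 min; less 20 min break → 10 h 39 min
Total: 5 h 49 min + 10 h 38 min + 3 h 44 min + 5 h 41 min + 7 h 39 min + 8 h 26 min + 10 h 39 min = 52 h 36 min.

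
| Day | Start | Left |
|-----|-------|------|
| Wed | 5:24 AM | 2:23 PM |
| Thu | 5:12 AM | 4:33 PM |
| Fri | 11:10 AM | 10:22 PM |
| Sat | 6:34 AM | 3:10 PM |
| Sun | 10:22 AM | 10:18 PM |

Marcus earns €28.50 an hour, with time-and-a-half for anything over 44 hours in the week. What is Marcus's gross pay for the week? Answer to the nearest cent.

Wed: 5:24 AM–2:23 PM = 8 h 59 min
Thu: 5:12 AM–4:33 PM = 11 h 21 min
Fri: 11:10 AM–10:22 PM = 11 h 12 min
Sat: 6:34 AM–3:10 PM = 8 h 36 min
Sun: 10:22 AM–10:18 PM = 11 h 56 min
Total worked: 52 h 4 min = 3124 min.
Regular 44 h 0 min = 2640 min at €28.50/h; overtime 8 h 4 min = 484 min at €42.75/h.
Pay = (2640 × €28.50 + 484 × €42.75) ÷ 60 = €1598.85.

€1598.85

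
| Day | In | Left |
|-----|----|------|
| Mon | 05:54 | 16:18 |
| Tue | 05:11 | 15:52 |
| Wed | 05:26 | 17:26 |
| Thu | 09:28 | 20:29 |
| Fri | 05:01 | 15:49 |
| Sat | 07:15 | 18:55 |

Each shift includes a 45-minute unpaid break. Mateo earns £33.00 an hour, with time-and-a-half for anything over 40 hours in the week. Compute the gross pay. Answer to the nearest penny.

Mon: 05:54–16:18 = 10 h 24 min; less 45 min break → 9 h 39 min
Tue: 05:11–15:52 = 10 h 41 min; less 45 min break → 9 h 56 min
Wed: 05:26–17:26 = 12 h 0 min; less 45 min break → 11 h 15 min
Thu: 09:28–20:29 = 11 h 1 min; less 45 min break → 10 h 16 min
Fri: 05:01–15:49 = 10 h 48 min; less 45 min break → 10 h 3 min
Sat: 07:15–18:55 = 11 h 40 min; less 45 min break → 10 h 55 min
Total worked: 62 h 4 min = 3724 min.
Regular 40 h 0 min = 2400 min at £33.00/h; overtime 22 h 4 min = 1324 min at £49.50/h.
Pay = (2400 × £33.00 + 1324 × £49.50) ÷ 60 = £2412.30.

£2412.30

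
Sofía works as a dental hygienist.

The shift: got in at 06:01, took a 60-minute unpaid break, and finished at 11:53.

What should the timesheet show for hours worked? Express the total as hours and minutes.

4 h 52 min

The shift: 06:01–11:53 = 5 h 52 min; less 60 min break → 4 h 52 min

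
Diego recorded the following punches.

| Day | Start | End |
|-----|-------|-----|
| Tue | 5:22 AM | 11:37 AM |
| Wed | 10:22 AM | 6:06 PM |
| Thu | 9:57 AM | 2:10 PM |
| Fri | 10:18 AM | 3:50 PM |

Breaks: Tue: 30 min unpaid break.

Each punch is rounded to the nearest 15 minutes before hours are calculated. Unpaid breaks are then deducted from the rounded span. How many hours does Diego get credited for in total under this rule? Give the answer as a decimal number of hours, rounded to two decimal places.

23.25 hours

Tue: in 5:22 AM→5:15 AM, out 11:37 AM→11:30 AM; 6 h 15 min − 30 min = 5 h 45 min
Wed: in 10:22 AM→10:15 AM, out 6:06 PM→6:00 PM; 7 h 45 min
Thu: in 9:57 AM→10:00 AM, out 2:10 PM→2:15 PM; 4 h 15 min
Fri: in 10:18 AM→10:15 AM, out 3:50 PM→3:45 PM; 5 h 30 min
Total credited: 23 h 15 min.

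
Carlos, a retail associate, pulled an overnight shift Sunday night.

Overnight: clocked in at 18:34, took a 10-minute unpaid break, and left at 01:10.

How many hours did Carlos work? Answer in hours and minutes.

6 h 26 min

Overnight: 18:34 → midnight = 5 h 26 min; midnight → 01:10 = 1 h 10 min; span 6 h 36 min; less 10 min break → 6 h 26 min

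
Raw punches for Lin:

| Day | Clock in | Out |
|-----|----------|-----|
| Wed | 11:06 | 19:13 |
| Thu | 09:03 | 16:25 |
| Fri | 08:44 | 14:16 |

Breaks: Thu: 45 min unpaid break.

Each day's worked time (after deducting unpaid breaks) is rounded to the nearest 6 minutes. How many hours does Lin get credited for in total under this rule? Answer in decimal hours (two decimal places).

Wed: 11:06–19:13 = 8 h 7 min → rounds to 8 h 6 min
Thu: 09:03–16:25 = 7 h 22 min − 45 min = 6 h 37 min → rounds to 6 h 36 min
Fri: 08:44–14:16 = 5 h 32 min → rounds to 5 h 30 min
Total credited: 20 h 12 min.

20.20 hours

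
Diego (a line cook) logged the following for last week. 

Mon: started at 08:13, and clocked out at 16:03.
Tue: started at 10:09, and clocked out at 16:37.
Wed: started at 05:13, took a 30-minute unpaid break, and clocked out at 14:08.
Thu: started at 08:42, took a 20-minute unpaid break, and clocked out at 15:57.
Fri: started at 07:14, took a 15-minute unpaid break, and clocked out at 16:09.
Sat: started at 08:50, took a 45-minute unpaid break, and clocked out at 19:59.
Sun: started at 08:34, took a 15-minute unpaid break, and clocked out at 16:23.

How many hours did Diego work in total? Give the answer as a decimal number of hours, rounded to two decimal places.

56.27 hours

Mon: 08:13–16:03 = 7 h 50 min
Tue: 10:09–16:37 = 6 h 28 min
Wed: 05:13–14:08 = 8 h 55 min; less 30 min break → 8 h 25 min
Thu: 08:42–15:57 = 7 h 15 min; less 20 min break → 6 h 55 min
Fri: 07:14–16:09 = 8 h 55 min; less 15 min break → 8 h 40 min
Sat: 08:50–19:59 = 11 h 9 min; less 45 min break → 10 h 24 min
Sun: 08:34–16:23 = 7 h 49 min; less 15 min break → 7 h 34 min
Total: 7 h 50 min + 6 h 28 min + 8 h 25 min + 6 h 55 min + 8 h 40 min + 10 h 24 min + 7 h 34 min = 56 h 16 min.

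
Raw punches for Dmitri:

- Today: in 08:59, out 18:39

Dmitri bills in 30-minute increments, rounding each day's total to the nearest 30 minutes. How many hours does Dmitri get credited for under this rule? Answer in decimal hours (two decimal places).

9.50 hours

Today: 08:59–18:39 = 9 h 40 min → rounds to 9 h 30 min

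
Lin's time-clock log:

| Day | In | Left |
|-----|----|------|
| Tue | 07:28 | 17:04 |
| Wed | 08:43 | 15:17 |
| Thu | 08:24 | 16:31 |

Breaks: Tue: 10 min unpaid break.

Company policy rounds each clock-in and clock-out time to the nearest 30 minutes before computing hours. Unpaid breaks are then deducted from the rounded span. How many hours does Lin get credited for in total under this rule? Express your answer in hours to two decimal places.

Tue: in 07:28→07:30, out 17:04→17:00; 9 h 30 min − 10 min = 9 h 20 min
Wed: in 08:43→08:30, out 15:17→15:30; 7 h 0 min
Thu: in 08:24→08:30, out 16:31→16:30; 8 h 0 min
Total credited: 24 h 20 min.

24.33 hours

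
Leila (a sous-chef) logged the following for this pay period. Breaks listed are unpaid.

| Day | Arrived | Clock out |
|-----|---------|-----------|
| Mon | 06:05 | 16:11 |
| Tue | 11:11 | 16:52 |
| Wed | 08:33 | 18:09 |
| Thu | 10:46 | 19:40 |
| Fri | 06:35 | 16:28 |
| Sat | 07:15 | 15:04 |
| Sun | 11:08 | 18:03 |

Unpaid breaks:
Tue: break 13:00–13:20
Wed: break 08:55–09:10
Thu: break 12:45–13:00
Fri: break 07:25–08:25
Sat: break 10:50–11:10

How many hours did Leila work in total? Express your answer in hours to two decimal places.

56.73 hours

Mon: 06:05–16:11 = 10 h 6 min
Tue: 11:11–16:52 = 5 h 41 min; less 20 min break → 5 h 21 min
Wed: 08:33–18:09 = 9 h 36 min; less 15 min break → 9 h 21 min
Thu: 10:46–19:40 = 8 h 54 min; less 15 min break → 8 h 39 min
Fri: 06:35–16:28 = 9 h 53 min; less 60 min break → 8 h 53 min
Sat: 07:15–15:04 = 7 h 49 min; less 20 min break → 7 h 29 min
Sun: 11:08–18:03 = 6 h 55 min
Total: 10 h 6 min + 5 h 21 min + 9 h 21 min + 8 h 39 min + 8 h 53 min + 7 h 29 min + 6 h 55 min = 56 h 44 min.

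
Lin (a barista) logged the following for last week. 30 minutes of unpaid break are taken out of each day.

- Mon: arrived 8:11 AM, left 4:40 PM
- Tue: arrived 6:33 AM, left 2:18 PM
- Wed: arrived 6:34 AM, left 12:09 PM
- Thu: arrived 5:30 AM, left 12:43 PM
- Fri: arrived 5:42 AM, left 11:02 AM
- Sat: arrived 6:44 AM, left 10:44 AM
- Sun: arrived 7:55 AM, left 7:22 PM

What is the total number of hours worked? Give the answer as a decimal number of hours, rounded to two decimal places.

46.32 hours

Mon: 8:11 AM–4:40 PM = 8 h 29 min; less 30 min break → 7 h 59 min
Tue: 6:33 AM–2:18 PM = 7 h 45 min; less 30 min break → 7 h 15 min
Wed: 6:34 AM–12:09 PM = 5 h 35 min; less 30 min break → 5 h 5 min
Thu: 5:30 AM–12:43 PM = 7 h 13 min; less 30 min break → 6 h 43 min
Fri: 5:42 AM–11:02 AM = 5 h 20 min; less 30 min break → 4 h 50 min
Sat: 6:44 AM–10:44 AM = 4 h 0 min; less 30 min break → 3 h 30 min
Sun: 7:55 AM–7:22 PM = 11 h 27 min; less 30 min break → 10 h 57 min
Total: 7 h 59 min + 7 h 15 min + 5 h 5 min + 6 h 43 min + 4 h 50 min + 3 h 30 min + 10 h 57 min = 46 h 19 min.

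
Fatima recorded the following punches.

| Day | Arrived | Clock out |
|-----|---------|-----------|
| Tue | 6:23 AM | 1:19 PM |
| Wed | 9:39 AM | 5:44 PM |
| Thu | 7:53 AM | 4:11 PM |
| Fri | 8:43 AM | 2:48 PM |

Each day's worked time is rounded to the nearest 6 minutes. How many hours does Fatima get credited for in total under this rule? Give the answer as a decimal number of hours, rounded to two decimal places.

Tue: 6:23 AM–1:19 PM = 6 h 56 min → rounds to 6 h 54 min
Wed: 9:39 AM–5:44 PM = 8 h 5 min → rounds to 8 h 6 min
Thu: 7:53 AM–4:11 PM = 8 h 18 min → rounds to 8 h 18 min
Fri: 8:43 AM–2:48 PM = 6 h 5 min → rounds to 6 h 6 min
Total credited: 29 h 24 min.

29.40 hours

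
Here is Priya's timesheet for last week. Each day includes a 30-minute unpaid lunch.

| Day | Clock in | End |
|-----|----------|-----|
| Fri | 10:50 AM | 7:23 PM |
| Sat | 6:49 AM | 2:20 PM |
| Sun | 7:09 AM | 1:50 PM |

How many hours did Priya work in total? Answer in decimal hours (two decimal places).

21.25 hours

Fri: 10:50 AM–7:23 PM = 8 h 33 min; less 30 min break → 8 h 3 min
Sat: 6:49 AM–2:20 PM = 7 h 31 min; less 30 min break → 7 h 1 min
Sun: 7:09 AM–1:50 PM = 6 h 41 min; less 30 min break → 6 h 11 min
Total: 8 h 3 min + 7 h 1 min + 6 h 11 min = 21 h 15 min.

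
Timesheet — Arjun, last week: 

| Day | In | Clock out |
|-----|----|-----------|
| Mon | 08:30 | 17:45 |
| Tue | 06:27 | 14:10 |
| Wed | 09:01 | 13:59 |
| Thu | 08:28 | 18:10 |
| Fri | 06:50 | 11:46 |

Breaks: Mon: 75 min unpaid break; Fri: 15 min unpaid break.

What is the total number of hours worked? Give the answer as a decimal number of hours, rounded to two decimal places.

Mon: 08:30–17:45 = 9 h 15 min; less 75 min break → 8 h 0 min
Tue: 06:27–14:10 = 7 h 43 min
Wed: 09:01–13:59 = 4 h 58 min
Thu: 08:28–18:10 = 9 h 42 min
Fri: 06:50–11:46 = 4 h 56 min; less 15 min break → 4 h 41 min
Total: 8 h 0 min + 7 h 43 min + 4 h 58 min + 9 h 42 min + 4 h 41 min = 35 h 4 min.

35.07 hours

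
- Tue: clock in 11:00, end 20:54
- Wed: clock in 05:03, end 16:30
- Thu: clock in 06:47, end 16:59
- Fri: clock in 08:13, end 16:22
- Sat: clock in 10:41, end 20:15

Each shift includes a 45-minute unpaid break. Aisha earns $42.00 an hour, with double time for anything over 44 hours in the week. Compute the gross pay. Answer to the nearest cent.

Tue: 11:00–20:54 = 9 h 54 min; less 45 min break → 9 h 9 min
Wed: 05:03–16:30 = 11 h 27 min; less 45 min break → 10 h 42 min
Thu: 06:47–16:59 = 10 h 12 min; less 45 min break → 9 h 27 min
Fri: 08:13–16:22 = 8 h 9 min; less 45 min break → 7 h 24 min
Sat: 10:41–20:15 = 9 h 34 min; less 45 min break → 8 h 49 min
Total worked: 45 h 31 min = 2731 min.
Regular 44 h 0 min = 2640 min at $42.00/h; overtime 1 h 31 min = 91 min at $84.00/h.
Pay = (2640 × $42.00 + 91 × $84.00) ÷ 60 = $1975.40.

$1975.40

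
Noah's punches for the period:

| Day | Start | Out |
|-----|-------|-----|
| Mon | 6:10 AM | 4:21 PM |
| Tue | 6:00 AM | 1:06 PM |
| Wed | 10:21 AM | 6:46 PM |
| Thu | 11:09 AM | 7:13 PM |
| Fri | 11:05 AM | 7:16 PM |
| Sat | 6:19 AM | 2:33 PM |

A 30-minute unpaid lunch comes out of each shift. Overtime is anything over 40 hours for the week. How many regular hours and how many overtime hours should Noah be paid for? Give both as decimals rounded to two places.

Regular 40.00 hours, overtime 7.18 hours

Mon: 6:10 AM–4:21 PM = 10 h 11 min; less 30 min break → 9 h 41 min
Tue: 6:00 AM–1:06 PM = 7 h 6 min; less 30 min break → 6 h 36 min
Wed: 10:21 AM–6:46 PM = 8 h 25 min; less 30 min break → 7 h 55 min
Thu: 11:09 AM–7:13 PM = 8 h 4 min; less 30 min break → 7 h 34 min
Fri: 11:05 AM–7:16 PM = 8 h 11 min; less 30 min break → 7 h 41 min
Sat: 6:19 AM–2:33 PM = 8 h 14 min; less 30 min break → 7 h 44 min
Total worked: 47 h 11 min = 47.18 h.
Threshold 40 h → overtime 7 h 11 min, regular 40 h 0 min.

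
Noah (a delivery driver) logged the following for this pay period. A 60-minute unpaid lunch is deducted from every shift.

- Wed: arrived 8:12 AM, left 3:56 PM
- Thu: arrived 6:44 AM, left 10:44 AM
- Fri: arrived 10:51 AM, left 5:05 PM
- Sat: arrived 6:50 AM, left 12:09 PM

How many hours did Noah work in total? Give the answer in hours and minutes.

19 h 17 min

Wed: 8:12 AM–3:56 PM = 7 h 44 min; less 60 min break → 6 h 44 min
Thu: 6:44 AM–10:44 AM = 4 h 0 min; less 60 min break → 3 h 0 min
Fri: 10:51 AM–5:05 PM = 6 h 14 min; less 60 min break → 5 h 14 min
Sat: 6:50 AM–12:09 PM = 5 h 19 min; less 60 min break → 4 h 19 min
Total: 6 h 44 min + 3 h 0 min + 5 h 14 min + 4 h 19 min = 19 h 17 min.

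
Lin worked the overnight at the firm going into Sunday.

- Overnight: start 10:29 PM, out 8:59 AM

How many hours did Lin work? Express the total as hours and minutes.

Overnight: 10:29 PM → midnight = 1 h 31 min; midnight → 8:59 AM = 8 h 59 min; span 10 h 30 min

10 h 30 min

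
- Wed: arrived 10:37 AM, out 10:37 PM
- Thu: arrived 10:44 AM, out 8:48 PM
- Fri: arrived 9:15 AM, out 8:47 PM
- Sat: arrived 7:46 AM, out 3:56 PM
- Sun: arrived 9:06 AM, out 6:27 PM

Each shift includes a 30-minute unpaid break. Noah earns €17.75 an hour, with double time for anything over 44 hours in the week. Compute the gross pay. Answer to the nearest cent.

Wed: 10:37 AM–10:37 PM = 12 h 0 min; less 30 min break → 11 h 30 min
Thu: 10:44 AM–8:48 PM = 10 h 4 min; less 30 min break → 9 h 34 min
Fri: 9:15 AM–8:47 PM = 11 h 32 min; less 30 min break → 11 h 2 min
Sat: 7:46 AM–3:56 PM = 8 h 10 min; less 30 min break → 7 h 40 min
Sun: 9:06 AM–6:27 PM = 9 h 21 min; less 30 min break → 8 h 51 min
Total worked: 48 h 37 min = 2917 min.
Regular 44 h 0 min = 2640 min at €17.75/h; overtime 4 h 37 min = 277 min at €35.50/h.
Pay = (2640 × €17.75 + 277 × €35.50) ÷ 60 = €944.89.

€944.89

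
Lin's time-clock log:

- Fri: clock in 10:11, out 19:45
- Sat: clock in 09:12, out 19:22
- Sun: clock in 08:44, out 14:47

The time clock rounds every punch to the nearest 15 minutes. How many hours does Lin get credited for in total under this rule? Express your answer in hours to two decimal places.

25.50 hours

Fri: in 10:11→10:15, out 19:45→19:45; 9 h 30 min
Sat: in 09:12→09:15, out 19:22→19:15; 10 h 0 min
Sun: in 08:44→08:45, out 14:47→14:45; 6 h 0 min
Total credited: 25 h 30 min.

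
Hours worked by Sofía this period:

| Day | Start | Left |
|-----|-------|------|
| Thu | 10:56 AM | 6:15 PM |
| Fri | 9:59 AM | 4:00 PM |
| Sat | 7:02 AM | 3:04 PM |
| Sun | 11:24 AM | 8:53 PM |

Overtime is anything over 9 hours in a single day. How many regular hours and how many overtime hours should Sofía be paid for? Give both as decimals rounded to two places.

Thu: 10:56 AM–6:15 PM = 7 h 19 min
Fri: 9:59 AM–4:00 PM = 6 h 1 min
Sat: 7:02 AM–3:04 PM = 8 h 2 min
Sun: 11:24 AM–8:53 PM = 9 h 29 min
Thu reg 7 h 19 min / OT 0 h 0 min; Fri reg 6 h 1 min / OT 0 h 0 min; Sat reg 8 h 2 min / OT 0 h 0 min; Sun reg 9 h 0 min / OT 0 h 29 min.
Totals: regular 30 h 22 min, overtime 0 h 29 min.

Regular 30.37 hours, overtime 0.48 hours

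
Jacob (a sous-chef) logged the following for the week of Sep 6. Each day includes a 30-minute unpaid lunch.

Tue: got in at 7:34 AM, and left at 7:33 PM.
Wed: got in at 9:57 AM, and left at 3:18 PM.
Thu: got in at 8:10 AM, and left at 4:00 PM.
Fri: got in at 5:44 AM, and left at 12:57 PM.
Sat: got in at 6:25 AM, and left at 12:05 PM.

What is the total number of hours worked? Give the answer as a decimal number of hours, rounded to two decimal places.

35.55 hours

Tue: 7:34 AM–7:33 PM = 11 h 59 min; less 30 min break → 11 h 29 min
Wed: 9:57 AM–3:18 PM = 5 h 21 min; less 30 min break → 4 h 51 min
Thu: 8:10 AM–4:00 PM = 7 h 50 min; less 30 min break → 7 h 20 min
Fri: 5:44 AM–12:57 PM = 7 h 13 min; less 30 min break → 6 h 43 min
Sat: 6:25 AM–12:05 PM = 5 h 40 min; less 30 min break → 5 h 10 min
Total: 11 h 29 min + 4 h 51 min + 7 h 20 min + 6 h 43 min + 5 h 10 min = 35 h 33 min.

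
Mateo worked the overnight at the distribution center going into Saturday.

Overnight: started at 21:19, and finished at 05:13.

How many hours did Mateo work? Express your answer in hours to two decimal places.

Overnight: 21:19 → midnight = 2 h 41 min; midnight → 05:13 = 5 h 13 min; span 7 h 54 min

7.90 hours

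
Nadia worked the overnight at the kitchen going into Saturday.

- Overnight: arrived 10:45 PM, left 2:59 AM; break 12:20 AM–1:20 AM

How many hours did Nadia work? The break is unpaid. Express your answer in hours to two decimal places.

3.23 hours

Overnight: 10:45 PM → midnight = 1 h 15 min; midnight → 2:59 AM = 2 h 59 min; span 4 h 14 min; less 60 min break → 3 h 14 min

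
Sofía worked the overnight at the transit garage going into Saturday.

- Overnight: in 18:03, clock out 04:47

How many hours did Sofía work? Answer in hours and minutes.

10 h 44 min

Overnight: 18:03 → midnight = 5 h 57 min; midnight → 04:47 = 4 h 47 min; span 10 h 44 min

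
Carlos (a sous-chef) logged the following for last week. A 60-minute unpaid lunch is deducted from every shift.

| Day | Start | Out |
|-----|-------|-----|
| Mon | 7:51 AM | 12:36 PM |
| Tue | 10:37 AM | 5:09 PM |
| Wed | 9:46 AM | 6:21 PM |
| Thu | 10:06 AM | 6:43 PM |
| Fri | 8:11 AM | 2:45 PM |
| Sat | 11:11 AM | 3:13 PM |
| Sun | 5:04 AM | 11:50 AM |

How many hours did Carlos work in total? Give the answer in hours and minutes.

38 h 51 min

Mon: 7:51 AM–12:36 PM = 4 h 45 min; less 60 min break → 3 h 45 min
Tue: 10:37 AM–5:09 PM = 6 h 32 min; less 60 min break → 5 h 32 min
Wed: 9:46 AM–6:21 PM = 8 h 35 min; less 60 min break → 7 h 35 min
Thu: 10:06 AM–6:43 PM = 8 h 37 min; less 60 min break → 7 h 37 min
Fri: 8:11 AM–2:45 PM = 6 h 34 min; less 60 min break → 5 h 34 min
Sat: 11:11 AM–3:13 PM = 4 h 2 min; less 60 min break → 3 h 2 min
Sun: 5:04 AM–11:50 AM = 6 h 46 min; less 60 min break → 5 h 46 min
Total: 3 h 45 min + 5 h 32 min + 7 h 35 min + 7 h 37 min + 5 h 34 min + 3 h 2 min + 5 h 46 min = 38 h 51 min.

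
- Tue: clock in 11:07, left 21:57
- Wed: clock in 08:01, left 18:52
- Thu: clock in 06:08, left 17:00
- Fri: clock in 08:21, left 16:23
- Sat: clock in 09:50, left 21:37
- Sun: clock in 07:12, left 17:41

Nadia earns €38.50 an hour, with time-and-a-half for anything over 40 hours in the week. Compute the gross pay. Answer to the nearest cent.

Tue: 11:07–21:57 = 10 h 50 min
Wed: 08:01–18:52 = 10 h 51 min
Thu: 06:08–17:00 = 10 h 52 min
Fri: 08:21–16:23 = 8 h 2 min
Sat: 09:50–21:37 = 11 h 47 min
Sun: 07:12–17:41 = 10 h 29 min
Total worked: 62 h 51 min = 3771 min.
Regular 40 h 0 min = 2400 min at €38.50/h; overtime 22 h 51 min = 1371 min at €57.75/h.
Pay = (2400 × €38.50 + 1371 × €57.75) ÷ 60 = €2859.59.

€2859.59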